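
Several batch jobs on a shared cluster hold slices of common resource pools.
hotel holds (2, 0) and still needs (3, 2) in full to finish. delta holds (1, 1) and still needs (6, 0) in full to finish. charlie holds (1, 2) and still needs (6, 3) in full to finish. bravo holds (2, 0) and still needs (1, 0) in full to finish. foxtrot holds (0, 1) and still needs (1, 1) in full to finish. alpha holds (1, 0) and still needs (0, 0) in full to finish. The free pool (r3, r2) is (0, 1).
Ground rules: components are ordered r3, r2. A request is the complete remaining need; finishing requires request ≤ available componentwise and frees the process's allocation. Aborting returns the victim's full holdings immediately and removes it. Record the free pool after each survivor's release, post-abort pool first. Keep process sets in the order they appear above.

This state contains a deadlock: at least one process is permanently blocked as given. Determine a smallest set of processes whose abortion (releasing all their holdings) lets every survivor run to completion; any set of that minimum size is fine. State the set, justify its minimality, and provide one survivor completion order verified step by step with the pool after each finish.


Minimum abort set: delta.
Key observation: the returned (1, 1) from delta is what brings charlie — unrunnable before, under any order — into play at step 5.
No smaller set exists: with zero aborts the deadlock remains.
Survivors finish in the order: foxtrot, bravo, hotel, alpha, charlie. Step-by-step check (pool after the aborts first):
  pool = (1, 2)
  run foxtrot (needs (1, 1), free (1, 2)); after release of (0, 1) the pool is (1, 3)
  run bravo (needs (1, 0), free (1, 3)); after release of (2, 0) the pool is (3, 3)
  run hotel (needs (3, 2), free (3, 3)); after release of (2, 0) the pool is (5, 3)
  run alpha (needs (0, 0), free (5, 3)); after release of (1, 0) the pool is (6, 3)
  run charlie (needs (6, 3), free (6, 3)); after release of (1, 2) the pool is (7, 5)


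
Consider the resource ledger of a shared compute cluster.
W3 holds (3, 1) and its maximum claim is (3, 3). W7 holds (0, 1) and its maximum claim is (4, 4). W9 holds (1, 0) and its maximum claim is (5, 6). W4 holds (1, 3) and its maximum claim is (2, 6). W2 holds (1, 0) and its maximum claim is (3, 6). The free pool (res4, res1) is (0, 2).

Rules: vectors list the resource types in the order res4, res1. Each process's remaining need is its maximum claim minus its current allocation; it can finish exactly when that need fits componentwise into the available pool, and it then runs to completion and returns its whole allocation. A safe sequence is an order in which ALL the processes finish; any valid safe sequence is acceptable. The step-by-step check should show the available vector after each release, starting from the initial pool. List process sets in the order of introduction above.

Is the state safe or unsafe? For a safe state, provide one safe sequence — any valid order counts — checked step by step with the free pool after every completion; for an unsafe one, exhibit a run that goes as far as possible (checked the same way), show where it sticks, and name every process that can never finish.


The state is SAFE; one workable sequence: W3, W4, W7, W2, W9.
Key observation: W3 marks the first exact bind of the order: its need (0, 2) fits the free (0, 2) with zero slack on a requested resource.
Step-by-step check:
  pool = (0, 2)
  run W3 (needs (0, 2), free (0, 2)); after release of (3, 1) the pool is (3, 3)
  run W4 (needs (1, 3), free (3, 3)); after release of (1, 3) the pool is (4, 6)
  run W7 (needs (4, 3), free (4, 6)); after release of (0, 1) the pool is (4, 7)
  run W2 (needs (2, 6), free (4, 7)); after release of (1, 0) the pool is (5, 7)
  run W9 (needs (4, 6), free (5, 7)); after release of (1, 0) the pool is (6, 7)


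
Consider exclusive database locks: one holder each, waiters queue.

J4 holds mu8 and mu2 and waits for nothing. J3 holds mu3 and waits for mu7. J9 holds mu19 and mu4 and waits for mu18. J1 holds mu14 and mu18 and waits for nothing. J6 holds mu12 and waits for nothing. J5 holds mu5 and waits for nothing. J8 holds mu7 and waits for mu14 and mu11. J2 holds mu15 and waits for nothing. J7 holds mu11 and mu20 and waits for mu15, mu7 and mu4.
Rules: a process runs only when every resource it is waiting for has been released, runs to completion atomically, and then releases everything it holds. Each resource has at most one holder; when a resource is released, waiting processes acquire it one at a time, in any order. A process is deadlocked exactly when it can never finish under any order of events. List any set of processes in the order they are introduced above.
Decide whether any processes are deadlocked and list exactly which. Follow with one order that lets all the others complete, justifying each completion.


Deadlocked set: J3, J8 and J7.
Key observation: J8 -> J7 -> J8 is a circular wait — nothing in it can go first; J3 waits into the deadlock from upstream.
One completion order for the rest: J5, J1, J6, J9, J2, J4.
Step-by-step check:
  J5: no waits; runs immediately, freeing mu5
  J1: no waits; runs immediately, freeing mu14 and mu18
  J6: no waits; runs immediately, freeing mu12
  run J9 (all its waits — mu18 — are resolved); releases mu19 and mu4
  J2: no waits; runs immediately, freeing mu15
  J4: no waits; runs immediately, freeing mu8 and mu2


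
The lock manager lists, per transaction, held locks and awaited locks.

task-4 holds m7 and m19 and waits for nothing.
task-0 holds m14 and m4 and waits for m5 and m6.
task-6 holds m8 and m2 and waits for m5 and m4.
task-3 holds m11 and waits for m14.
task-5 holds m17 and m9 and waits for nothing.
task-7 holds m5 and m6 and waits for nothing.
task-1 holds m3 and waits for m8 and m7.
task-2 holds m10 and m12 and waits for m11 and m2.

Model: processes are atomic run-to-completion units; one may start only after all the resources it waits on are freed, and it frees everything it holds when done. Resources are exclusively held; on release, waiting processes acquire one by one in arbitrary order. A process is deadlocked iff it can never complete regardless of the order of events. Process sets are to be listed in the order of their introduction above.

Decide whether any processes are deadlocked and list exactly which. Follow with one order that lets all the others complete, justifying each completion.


The deadlocked set is empty.
Key observation: there is no circular wait here — follow any chain and it reaches a process that is free to run now.
A valid finishing order for the others: task-7, task-0, task-6, task-3, task-4, task-5, task-2, task-1.
Verifying each step:
  run task-7 (it waits on nothing); releases m5 and m6
  task-0 waits on m5 and m6 — all released -> runs and releases m14 and m4
  task-6 waits on m5 and m4 — all released -> runs and releases m8 and m2
  task-3 waits on m14 — all released -> runs and releases m11
  run task-4 (it waits on nothing); releases m7 and m19
  run task-5 (it waits on nothing); releases m17 and m9
  task-2 waits on m11 and m2 — all released -> runs and releases m10 and m12
  task-1 waits on m8 and m7 — all released -> runs and releases m3


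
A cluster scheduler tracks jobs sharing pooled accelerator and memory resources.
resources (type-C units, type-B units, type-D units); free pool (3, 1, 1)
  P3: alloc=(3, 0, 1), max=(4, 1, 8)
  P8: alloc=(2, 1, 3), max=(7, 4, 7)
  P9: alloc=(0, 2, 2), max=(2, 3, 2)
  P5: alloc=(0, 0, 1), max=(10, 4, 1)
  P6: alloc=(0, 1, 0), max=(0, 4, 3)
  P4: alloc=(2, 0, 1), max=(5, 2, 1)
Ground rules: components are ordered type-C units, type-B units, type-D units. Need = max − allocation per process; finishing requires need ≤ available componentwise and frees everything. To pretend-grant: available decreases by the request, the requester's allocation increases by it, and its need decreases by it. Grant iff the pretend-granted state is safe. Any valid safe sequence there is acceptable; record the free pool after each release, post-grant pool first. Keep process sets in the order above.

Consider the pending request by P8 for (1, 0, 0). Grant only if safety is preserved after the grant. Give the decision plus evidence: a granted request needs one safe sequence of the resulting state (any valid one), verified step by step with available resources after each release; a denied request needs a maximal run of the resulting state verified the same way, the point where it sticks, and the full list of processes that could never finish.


DENY — the pretend-granted state is unsafe.
Key observation: after P9, P6 the pool peaks at (2, 4, 3), and each blocked process is short somewhere: P3 on type-D units; P8 on type-C units, type-D units; P5 on type-C units; P4 on type-C units.
On the post-grant state, P9, P6 is a maximal run — nothing extends it. Step-by-step check:
  pool = (2, 1, 1)
  P9 needs (2, 1, 0) <= (2, 1, 1) -> finishes; pool += (0, 2, 2) = (2, 3, 3)
  P6 needs (0, 3, 3) <= (2, 3, 3) -> finishes; pool += (0, 1, 0) = (2, 4, 3)
  P3 cannot run: need (1, 1, 7) vs free (2, 4, 3) (insufficient type-D units)
  P8 cannot run: need (4, 3, 4) vs free (2, 4, 3) (insufficient type-C units and type-D units)
  P5 cannot run: need (10, 4, 0) vs free (2, 4, 3) (insufficient type-C units)
  P4 cannot run: need (3, 2, 0) vs free (2, 4, 3) (insufficient type-C units)
Post-grant, the permanently blocked set is P3, P8, P5 and P4.


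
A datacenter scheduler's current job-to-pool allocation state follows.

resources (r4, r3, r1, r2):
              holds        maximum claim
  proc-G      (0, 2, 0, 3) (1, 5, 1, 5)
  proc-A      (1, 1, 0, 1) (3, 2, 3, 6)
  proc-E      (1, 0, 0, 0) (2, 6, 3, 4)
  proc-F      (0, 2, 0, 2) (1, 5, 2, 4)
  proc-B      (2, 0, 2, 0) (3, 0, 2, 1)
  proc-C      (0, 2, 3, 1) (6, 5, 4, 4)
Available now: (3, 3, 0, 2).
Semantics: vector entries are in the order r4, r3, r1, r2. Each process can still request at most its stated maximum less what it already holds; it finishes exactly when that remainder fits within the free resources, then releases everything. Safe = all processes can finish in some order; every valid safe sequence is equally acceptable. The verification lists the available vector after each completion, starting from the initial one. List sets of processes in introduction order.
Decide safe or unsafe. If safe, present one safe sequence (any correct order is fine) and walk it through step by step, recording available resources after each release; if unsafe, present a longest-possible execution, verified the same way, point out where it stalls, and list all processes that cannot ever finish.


UNSAFE.
Key observation: after proc-B, proc-G, proc-F the pool peaks at (5, 7, 2, 7), and each blocked process is short somewhere: proc-A on r1; proc-E on r1; proc-C on r4.
A maximal execution: proc-B, proc-G, proc-F — then nothing else fits. Verifying each step:
  pool = (3, 3, 0, 2)
  proc-B: need (1, 0, 0, 1) fits (3, 3, 0, 2); releases (2, 0, 2, 0), pool now (5, 3, 2, 2)
  proc-G: need (1, 3, 1, 2) fits (5, 3, 2, 2); releases (0, 2, 0, 3), pool now (5, 5, 2, 5)
  proc-F: need (1, 3, 2, 2) fits (5, 5, 2, 5); releases (0, 2, 0, 2), pool now (5, 7, 2, 7)
  blocked: proc-A wants (2, 1, 3, 5), pool (5, 7, 2, 7) — not enough r1
  blocked: proc-E wants (1, 6, 3, 4), pool (5, 7, 2, 7) — not enough r1
  blocked: proc-C wants (6, 3, 1, 3), pool (5, 7, 2, 7) — not enough r4
Never able to finish: proc-A, proc-E and proc-C.


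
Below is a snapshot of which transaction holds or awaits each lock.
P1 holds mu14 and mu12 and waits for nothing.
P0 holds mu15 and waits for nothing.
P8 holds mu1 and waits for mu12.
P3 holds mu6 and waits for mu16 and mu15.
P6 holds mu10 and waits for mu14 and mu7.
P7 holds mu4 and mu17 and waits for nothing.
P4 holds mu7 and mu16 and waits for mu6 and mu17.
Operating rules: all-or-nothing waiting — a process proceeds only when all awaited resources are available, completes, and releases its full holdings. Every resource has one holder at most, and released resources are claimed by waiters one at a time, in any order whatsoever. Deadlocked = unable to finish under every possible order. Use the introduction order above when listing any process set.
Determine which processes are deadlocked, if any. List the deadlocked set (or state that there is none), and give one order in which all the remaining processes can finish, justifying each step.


The deadlocked set is P3, P6 and P4.
Key observation: along P3 -> P4 -> P3, each member waits on what the next one holds — a deadlock; P6 waits into the deadlock from upstream.
One completion order for the rest: P1, P0, P7, P8.
Walking it through:
  P1 waits on nothing -> runs at once and releases mu14 and mu12
  P0 waits on nothing -> runs at once and releases mu15
  P7 waits on nothing -> runs at once and releases mu4 and mu17
  P8 waits on mu12 — all released -> runs and releases mu1


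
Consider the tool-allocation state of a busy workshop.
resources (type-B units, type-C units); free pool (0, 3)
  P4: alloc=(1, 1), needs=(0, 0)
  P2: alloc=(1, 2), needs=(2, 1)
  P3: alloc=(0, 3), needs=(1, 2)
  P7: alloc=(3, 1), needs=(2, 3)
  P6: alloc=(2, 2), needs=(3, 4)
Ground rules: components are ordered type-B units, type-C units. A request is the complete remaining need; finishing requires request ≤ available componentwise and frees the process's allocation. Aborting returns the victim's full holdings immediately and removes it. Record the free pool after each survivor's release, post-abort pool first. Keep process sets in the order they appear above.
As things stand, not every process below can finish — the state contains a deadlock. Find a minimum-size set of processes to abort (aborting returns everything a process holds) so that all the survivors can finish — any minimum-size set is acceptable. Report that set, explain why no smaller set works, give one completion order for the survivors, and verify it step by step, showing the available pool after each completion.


Abort P7.
Key observation: aborting P7 returns (3, 1), and P2 — hopeless before — runs at step 2 with the returned capacity in the pool.
Minimality: the empty abort set fails — the state is deadlocked as it stands.
Survivors finish in the order: P4, P2, P3, P6. Walking it through (pool after the aborts first):
  pool = (3, 4)
  P4 needs (0, 0) <= (3, 4) -> finishes; pool += (1, 1) = (4, 5)
  P2 needs (2, 1) <= (4, 5) -> finishes; pool += (1, 2) = (5, 7)
  P3 needs (1, 2) <= (5, 7) -> finishes; pool += (0, 3) = (5, 10)
  P6 needs (3, 4) <= (5, 10) -> finishes; pool += (2, 2) = (7, 12)


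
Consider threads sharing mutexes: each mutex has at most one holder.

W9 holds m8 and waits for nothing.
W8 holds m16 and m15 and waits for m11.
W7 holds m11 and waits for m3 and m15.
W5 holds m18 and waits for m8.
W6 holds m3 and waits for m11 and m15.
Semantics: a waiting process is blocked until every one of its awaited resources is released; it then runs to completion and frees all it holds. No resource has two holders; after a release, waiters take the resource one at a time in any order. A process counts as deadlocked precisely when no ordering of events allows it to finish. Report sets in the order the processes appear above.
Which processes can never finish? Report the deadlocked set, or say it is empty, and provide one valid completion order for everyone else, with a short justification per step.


Deadlocked: W8, W7 and W6.
Key observation: along W8 -> W7 -> W8, each member waits on what the next one holds — a deadlock; W6 is caught in further circular waits.
The rest can finish in the order W9, W5.
Walking it through:
  W9 waits on nothing -> runs at once and releases m8
  W5: everything it awaited (m8) is free; runs, freeing m18


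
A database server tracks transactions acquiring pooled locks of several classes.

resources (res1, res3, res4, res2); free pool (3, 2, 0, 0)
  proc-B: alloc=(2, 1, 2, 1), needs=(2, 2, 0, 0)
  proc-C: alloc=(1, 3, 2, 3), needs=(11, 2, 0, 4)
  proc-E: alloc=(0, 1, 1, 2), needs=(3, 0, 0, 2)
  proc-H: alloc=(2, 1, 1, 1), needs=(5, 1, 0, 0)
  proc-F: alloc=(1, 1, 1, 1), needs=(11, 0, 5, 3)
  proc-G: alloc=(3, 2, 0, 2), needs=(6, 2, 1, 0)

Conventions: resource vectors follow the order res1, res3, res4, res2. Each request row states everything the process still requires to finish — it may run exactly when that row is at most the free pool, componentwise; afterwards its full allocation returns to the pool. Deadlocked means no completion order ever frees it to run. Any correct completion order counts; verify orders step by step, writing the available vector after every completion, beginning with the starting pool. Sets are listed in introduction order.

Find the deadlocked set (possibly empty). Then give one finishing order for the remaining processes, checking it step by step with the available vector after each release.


Deadlocked set: proc-C and proc-F.
Key observation: once proc-B, proc-H, proc-E, proc-G finish, the pool peaks at (10, 7, 4, 6) — and every remaining process still needs more res1 than that.
The rest can finish in the order proc-B, proc-H, proc-E, proc-G. Step-by-step check:
  pool = (3, 2, 0, 0)
  run proc-B (needs (2, 2, 0, 0), free (3, 2, 0, 0)); after release of (2, 1, 2, 1) the pool is (5, 3, 2, 1)
  run proc-H (needs (5, 1, 0, 0), free (5, 3, 2, 1)); after release of (2, 1, 1, 1) the pool is (7, 4, 3, 2)
  run proc-E (needs (3, 0, 0, 2), free (7, 4, 3, 2)); after release of (0, 1, 1, 2) the pool is (7, 5, 4, 4)
  run proc-G (needs (6, 2, 1, 0), free (7, 5, 4, 4)); after release of (3, 2, 0, 2) the pool is (10, 7, 4, 6)
The stuck group stays short no matter what:
  blocked: proc-C wants (11, 2, 0, 4), pool (10, 7, 4, 6) — not enough res1
  blocked: proc-F wants (11, 0, 5, 3), pool (10, 7, 4, 6) — not enough res1 and res4


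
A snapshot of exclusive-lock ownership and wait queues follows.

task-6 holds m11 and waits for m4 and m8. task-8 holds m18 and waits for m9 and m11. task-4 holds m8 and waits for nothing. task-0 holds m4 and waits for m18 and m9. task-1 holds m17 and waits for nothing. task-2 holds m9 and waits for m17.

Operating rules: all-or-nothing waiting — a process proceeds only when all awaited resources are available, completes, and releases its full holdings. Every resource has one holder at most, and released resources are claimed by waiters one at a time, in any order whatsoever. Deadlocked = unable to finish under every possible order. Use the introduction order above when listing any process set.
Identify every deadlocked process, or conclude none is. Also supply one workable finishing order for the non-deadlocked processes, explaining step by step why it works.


The deadlocked set is task-6, task-8 and task-0.
Key observation: nobody on the ring task-6 -> task-0 -> task-8 -> task-6 can start until another member finishes, which never happens; no other process is dragged down with it.
One completion order for the rest: task-1, task-2, task-4.
Walking it through:
  run task-1 (it waits on nothing); releases m17
  run task-2 (all its waits — m17 — are resolved); releases m9
  run task-4 (it waits on nothing); releases m8


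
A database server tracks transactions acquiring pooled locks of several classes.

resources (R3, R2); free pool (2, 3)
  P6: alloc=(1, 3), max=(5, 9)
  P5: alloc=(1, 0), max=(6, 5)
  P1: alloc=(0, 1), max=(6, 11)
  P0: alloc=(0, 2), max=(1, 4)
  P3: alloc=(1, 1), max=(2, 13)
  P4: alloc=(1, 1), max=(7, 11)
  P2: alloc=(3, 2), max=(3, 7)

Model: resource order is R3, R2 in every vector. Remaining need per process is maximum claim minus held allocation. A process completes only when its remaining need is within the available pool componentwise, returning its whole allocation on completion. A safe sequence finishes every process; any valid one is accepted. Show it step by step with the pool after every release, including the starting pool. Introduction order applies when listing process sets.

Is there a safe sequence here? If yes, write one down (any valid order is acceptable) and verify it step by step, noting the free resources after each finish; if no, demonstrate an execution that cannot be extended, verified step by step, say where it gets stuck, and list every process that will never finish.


The state is SAFE; one workable sequence: P0, P2, P6, P4, P1, P3, P5.
Key observation: at P2 the run first touches a limit — (0, 5) against (2, 5), exact on a resource it actually requests.
Verifying each step:
  pool = (2, 3)
  P0 needs (1, 2) <= (2, 3) -> finishes; pool += (0, 2) = (2, 5)
  P2 needs (0, 5) <= (2, 5) -> finishes; pool += (3, 2) = (5, 7)
  P6 needs (4, 6) <= (5, 7) -> finishes; pool += (1, 3) = (6, 10)
  P4 needs (6, 10) <= (6, 10) -> finishes; pool += (1, 1) = (7, 11)
  P1 needs (6, 10) <= (7, 11) -> finishes; pool += (0, 1) = (7, 12)
  P3 needs (1, 12) <= (7, 12) -> finishes; pool += (1, 1) = (8, 13)
  P5 needs (5, 5) <= (8, 13) -> finishes; pool += (1, 0) = (9, 13)


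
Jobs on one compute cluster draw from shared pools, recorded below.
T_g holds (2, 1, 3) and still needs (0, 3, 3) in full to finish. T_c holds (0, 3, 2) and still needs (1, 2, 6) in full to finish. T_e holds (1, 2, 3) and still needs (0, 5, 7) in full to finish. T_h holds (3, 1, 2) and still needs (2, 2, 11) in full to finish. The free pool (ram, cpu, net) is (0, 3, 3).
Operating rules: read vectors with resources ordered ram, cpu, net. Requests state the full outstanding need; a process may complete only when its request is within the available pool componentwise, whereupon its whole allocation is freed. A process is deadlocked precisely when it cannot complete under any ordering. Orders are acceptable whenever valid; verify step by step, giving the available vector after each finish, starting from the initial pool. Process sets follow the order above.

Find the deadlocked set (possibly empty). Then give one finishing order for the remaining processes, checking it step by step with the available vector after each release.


Nothing here is deadlocked.
Key observation: no deadlock: T_g fits now, and the freed resources carry the rest through.
One completion order for the rest: T_g, T_c, T_e, T_h. Verifying each step:
  pool = (0, 3, 3)
  T_g: need (0, 3, 3) fits (0, 3, 3); releases (2, 1, 3), pool now (2, 4, 6)
  T_c: need (1, 2, 6) fits (2, 4, 6); releases (0, 3, 2), pool now (2, 7, 8)
  T_e: need (0, 5, 7) fits (2, 7, 8); releases (1, 2, 3), pool now (3, 9, 11)
  T_h: need (2, 2, 11) fits (3, 9, 11); releases (3, 1, 2), pool now (6, 10, 13)


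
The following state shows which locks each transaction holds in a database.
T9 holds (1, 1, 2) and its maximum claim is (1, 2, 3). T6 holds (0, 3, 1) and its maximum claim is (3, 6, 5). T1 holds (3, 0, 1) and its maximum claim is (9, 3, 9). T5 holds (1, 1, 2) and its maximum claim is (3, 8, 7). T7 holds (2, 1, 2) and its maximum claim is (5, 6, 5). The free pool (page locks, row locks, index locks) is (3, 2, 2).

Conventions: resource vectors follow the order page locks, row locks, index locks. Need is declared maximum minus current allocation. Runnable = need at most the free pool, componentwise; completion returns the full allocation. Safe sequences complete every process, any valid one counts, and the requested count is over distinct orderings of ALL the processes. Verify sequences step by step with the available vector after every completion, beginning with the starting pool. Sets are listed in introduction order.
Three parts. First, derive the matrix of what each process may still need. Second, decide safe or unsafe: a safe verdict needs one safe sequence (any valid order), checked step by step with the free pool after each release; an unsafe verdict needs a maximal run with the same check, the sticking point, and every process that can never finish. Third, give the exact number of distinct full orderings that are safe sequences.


(1) Outstanding need per process (order page locks, row locks, index locks):
  T9: (0, 1, 1)
  T6: (3, 3, 4)
  T1: (6, 3, 8)
  T5: (2, 7, 5)
  T7: (3, 5, 3)
(2) SAFE — a valid safe sequence is T9, T6, T7, T5, T1.
Key observation: reading the order forward, T6 is the first process whose need (3, 3, 4) meets the free pool (4, 3, 4) exactly on a resource it requests.
Check, step by step:
  pool = (3, 2, 2)
  T9 needs (0, 1, 1) <= (3, 2, 2) -> finishes; pool += (1, 1, 2) = (4, 3, 4)
  T6 needs (3, 3, 4) <= (4, 3, 4) -> finishes; pool += (0, 3, 1) = (4, 6, 5)
  T7 needs (3, 5, 3) <= (4, 6, 5) -> finishes; pool += (2, 1, 2) = (6, 7, 7)
  T5 needs (2, 7, 5) <= (6, 7, 7) -> finishes; pool += (1, 1, 2) = (7, 8, 9)
  T1 needs (6, 3, 8) <= (7, 8, 9) -> finishes; pool += (3, 0, 1) = (10, 8, 10)
(3) Exactly 1 of the possible complete orderings is a safe sequence.


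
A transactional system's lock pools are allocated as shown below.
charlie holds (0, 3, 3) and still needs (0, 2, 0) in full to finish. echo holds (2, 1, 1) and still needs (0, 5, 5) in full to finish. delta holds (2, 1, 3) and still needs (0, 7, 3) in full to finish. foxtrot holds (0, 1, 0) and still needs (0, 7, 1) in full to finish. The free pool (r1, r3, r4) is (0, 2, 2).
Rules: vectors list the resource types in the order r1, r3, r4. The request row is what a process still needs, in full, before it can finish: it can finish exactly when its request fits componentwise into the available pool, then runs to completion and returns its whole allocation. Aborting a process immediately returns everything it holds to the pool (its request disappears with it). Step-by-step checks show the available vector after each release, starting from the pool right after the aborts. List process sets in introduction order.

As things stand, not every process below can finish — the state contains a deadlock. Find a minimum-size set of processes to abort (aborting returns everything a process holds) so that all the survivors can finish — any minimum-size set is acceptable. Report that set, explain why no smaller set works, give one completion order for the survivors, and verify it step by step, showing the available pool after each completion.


Abort foxtrot.
Key observation: the deadlocked delta becomes finishable only because foxtrot released (0, 1, 0); it completes at step 3 below.
Minimality: the empty abort set fails — the state is deadlocked as it stands.
The survivors complete as charlie, echo, delta. Check, step by step (starting from the post-abort pool):
  pool = (0, 3, 2)
  run charlie (needs (0, 2, 0), free (0, 3, 2)); after release of (0, 3, 3) the pool is (0, 6, 5)
  run echo (needs (0, 5, 5), free (0, 6, 5)); after release of (2, 1, 1) the pool is (2, 7, 6)
  run delta (needs (0, 7, 3), free (2, 7, 6)); after release of (2, 1, 3) the pool is (4, 8, 9)


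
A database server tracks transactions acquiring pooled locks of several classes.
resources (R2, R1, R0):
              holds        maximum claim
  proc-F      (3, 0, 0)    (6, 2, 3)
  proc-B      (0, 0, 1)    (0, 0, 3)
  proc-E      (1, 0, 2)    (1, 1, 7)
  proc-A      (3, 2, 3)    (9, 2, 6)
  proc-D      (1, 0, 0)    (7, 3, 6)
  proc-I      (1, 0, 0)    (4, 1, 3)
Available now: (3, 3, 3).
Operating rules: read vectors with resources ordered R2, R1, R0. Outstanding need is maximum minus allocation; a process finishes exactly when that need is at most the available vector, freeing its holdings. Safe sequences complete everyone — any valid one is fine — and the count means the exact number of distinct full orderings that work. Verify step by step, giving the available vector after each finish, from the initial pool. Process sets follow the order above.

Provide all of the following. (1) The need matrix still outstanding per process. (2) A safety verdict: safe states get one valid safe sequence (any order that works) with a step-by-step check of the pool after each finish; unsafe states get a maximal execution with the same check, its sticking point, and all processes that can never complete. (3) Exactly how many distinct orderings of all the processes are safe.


(1) Outstanding need per process (order R2, R1, R0):
  proc-F: (3, 2, 3)
  proc-B: (0, 0, 2)
  proc-E: (0, 1, 5)
  proc-A: (6, 0, 3)
  proc-D: (6, 3, 6)
  proc-I: (3, 1, 3)
(2) SAFE. One safe sequence: proc-F, proc-A, proc-I, proc-D, proc-E, proc-B.
Key observation: at proc-F the run first touches a limit — (3, 2, 3) against (3, 3, 3), exact on a resource it actually requests.
Verifying each step:
  pool = (3, 3, 3)
  proc-F needs (3, 2, 3) <= (3, 3, 3) -> finishes; pool += (3, 0, 0) = (6, 3, 3)
  proc-A needs (6, 0, 3) <= (6, 3, 3) -> finishes; pool += (3, 2, 3) = (9, 5, 6)
  proc-I needs (3, 1, 3) <= (9, 5, 6) -> finishes; pool += (1, 0, 0) = (10, 5, 6)
  proc-D needs (6, 3, 6) <= (10, 5, 6) -> finishes; pool += (1, 0, 0) = (11, 5, 6)
  proc-E needs (0, 1, 5) <= (11, 5, 6) -> finishes; pool += (1, 0, 2) = (12, 5, 8)
  proc-B needs (0, 0, 2) <= (12, 5, 8) -> finishes; pool += (0, 0, 1) = (12, 5, 9)
(3) Exactly 60 of the possible complete orderings are safe sequences.


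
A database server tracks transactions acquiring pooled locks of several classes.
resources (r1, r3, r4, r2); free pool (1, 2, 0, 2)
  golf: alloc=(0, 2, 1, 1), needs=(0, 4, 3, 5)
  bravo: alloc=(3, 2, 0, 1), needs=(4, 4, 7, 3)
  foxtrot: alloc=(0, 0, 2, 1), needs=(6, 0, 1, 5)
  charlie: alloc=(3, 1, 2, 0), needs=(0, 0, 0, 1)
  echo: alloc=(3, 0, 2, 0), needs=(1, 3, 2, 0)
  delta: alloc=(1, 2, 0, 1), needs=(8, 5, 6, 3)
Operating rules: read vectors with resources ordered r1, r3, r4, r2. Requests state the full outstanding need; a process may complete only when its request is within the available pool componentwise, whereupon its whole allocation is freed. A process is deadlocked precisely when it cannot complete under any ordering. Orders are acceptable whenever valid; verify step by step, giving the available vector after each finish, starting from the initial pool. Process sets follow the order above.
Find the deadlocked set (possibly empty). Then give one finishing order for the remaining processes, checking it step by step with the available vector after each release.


Deadlocked set: golf, bravo, foxtrot and delta.
Key observation: even finishing charlie, echo leaves just (7, 3, 4, 2) free — too little r2 for any of the remaining processes.
The rest can finish in the order charlie, echo. Check, step by step:
  pool = (1, 2, 0, 2)
  run charlie (needs (0, 0, 0, 1), free (1, 2, 0, 2)); after release of (3, 1, 2, 0) the pool is (4, 3, 2, 2)
  run echo (needs (1, 3, 2, 0), free (4, 3, 2, 2)); after release of (3, 0, 2, 0) the pool is (7, 3, 4, 2)
The blocked processes can never fit:
  golf cannot run: need (0, 4, 3, 5) vs free (7, 3, 4, 2) (insufficient r3 and r2)
  bravo cannot run: need (4, 4, 7, 3) vs free (7, 3, 4, 2) (insufficient r3, r4 and r2)
  foxtrot cannot run: need (6, 0, 1, 5) vs free (7, 3, 4, 2) (insufficient r2)
  delta cannot run: need (8, 5, 6, 3) vs free (7, 3, 4, 2) (insufficient r1, r3, r4 and r2)


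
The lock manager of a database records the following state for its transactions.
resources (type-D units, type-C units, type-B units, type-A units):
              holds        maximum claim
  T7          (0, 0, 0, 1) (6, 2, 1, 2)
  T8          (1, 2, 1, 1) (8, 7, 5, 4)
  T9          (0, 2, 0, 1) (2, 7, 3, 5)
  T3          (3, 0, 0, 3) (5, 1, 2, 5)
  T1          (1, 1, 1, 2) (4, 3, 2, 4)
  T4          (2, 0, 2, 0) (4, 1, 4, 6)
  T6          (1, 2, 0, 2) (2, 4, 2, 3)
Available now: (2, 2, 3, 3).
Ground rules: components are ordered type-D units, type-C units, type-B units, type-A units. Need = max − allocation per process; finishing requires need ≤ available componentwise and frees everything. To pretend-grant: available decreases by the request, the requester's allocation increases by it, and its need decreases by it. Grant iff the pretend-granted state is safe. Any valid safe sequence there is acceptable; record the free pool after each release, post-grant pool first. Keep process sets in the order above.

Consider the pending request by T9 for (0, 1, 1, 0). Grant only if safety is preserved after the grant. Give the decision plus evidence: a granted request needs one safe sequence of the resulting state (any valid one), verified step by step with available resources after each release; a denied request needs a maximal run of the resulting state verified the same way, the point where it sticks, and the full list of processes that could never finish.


DENY. Granting would leave the state unsafe.
Key observation: after T3, T4 complete, (7, 1, 4, 6) is the best the pool ever gets, yet each leftover process wants more type-C units.
On the post-grant state, T3, T4 is a maximal run — nothing extends it. Step-by-step check:
  pool = (2, 1, 2, 3)
  T3: need (2, 1, 2, 2) fits (2, 1, 2, 3); releases (3, 0, 0, 3), pool now (5, 1, 2, 6)
  T4: need (2, 1, 2, 6) fits (5, 1, 2, 6); releases (2, 0, 2, 0), pool now (7, 1, 4, 6)
  T7 cannot run: need (6, 2, 1, 1) vs free (7, 1, 4, 6) (insufficient type-C units)
  T8 cannot run: need (7, 5, 4, 3) vs free (7, 1, 4, 6) (insufficient type-C units)
  T9 cannot run: need (2, 4, 2, 4) vs free (7, 1, 4, 6) (insufficient type-C units)
  T1 cannot run: need (3, 2, 1, 2) vs free (7, 1, 4, 6) (insufficient type-C units)
  T6 cannot run: need (1, 2, 2, 1) vs free (7, 1, 4, 6) (insufficient type-C units)
Post-grant, the permanently blocked set is T7, T8, T9, T1 and T6.


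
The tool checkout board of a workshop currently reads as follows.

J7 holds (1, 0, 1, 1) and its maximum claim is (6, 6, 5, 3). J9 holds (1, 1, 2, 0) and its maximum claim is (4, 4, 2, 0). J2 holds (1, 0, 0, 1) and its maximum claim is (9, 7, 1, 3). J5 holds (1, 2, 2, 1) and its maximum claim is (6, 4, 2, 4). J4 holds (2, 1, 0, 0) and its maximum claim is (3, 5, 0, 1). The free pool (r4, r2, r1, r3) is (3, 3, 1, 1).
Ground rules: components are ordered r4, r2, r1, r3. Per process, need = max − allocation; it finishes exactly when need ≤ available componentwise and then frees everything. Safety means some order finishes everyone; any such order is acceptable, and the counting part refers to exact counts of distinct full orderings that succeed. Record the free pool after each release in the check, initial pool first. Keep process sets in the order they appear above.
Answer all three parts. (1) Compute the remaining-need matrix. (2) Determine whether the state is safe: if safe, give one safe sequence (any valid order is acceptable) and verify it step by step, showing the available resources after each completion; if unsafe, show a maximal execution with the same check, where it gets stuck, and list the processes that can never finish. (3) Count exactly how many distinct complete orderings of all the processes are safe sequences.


(1) Need matrix, components ordered r4, r2, r1, r3:
  J7: (5, 6, 4, 2)
  J9: (3, 3, 0, 0)
  J2: (8, 7, 1, 2)
  J5: (5, 2, 0, 3)
  J4: (1, 4, 0, 1)
(2) The state is UNSAFE.
Key observation: after J9, J4 complete, (6, 5, 3, 1) is the best the pool ever gets, yet each leftover process wants more r3.
The run J9, J4 cannot be extended any further. Check, step by step:
  pool = (3, 3, 1, 1)
  J9: need (3, 3, 0, 0) fits (3, 3, 1, 1); releases (1, 1, 2, 0), pool now (4, 4, 3, 1)
  J4: need (1, 4, 0, 1) fits (4, 4, 3, 1); releases (2, 1, 0, 0), pool now (6, 5, 3, 1)
  J7 still needs (5, 6, 4, 2) but only (6, 5, 3, 1) is free — short on r2, r1 and r3
  J2 still needs (8, 7, 1, 2) but only (6, 5, 3, 1) is free — short on r4, r2 and r3
  J5 still needs (5, 2, 0, 3) but only (6, 5, 3, 1) is free — short on r3
Never able to finish: J7, J2 and J5.
(3) Exactly 0 of the possible complete orderings are safe sequences.


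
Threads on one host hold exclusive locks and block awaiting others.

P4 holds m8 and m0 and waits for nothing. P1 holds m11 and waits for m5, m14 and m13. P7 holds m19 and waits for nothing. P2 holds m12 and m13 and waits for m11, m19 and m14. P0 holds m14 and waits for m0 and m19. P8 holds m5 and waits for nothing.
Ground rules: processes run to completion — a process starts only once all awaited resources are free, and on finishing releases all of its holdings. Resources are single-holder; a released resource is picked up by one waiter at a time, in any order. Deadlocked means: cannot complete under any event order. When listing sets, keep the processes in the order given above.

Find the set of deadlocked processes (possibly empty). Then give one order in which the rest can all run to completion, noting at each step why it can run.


Deadlocked: P1 and P2.
Key observation: along P1 -> P2 -> P1, each member waits on what the next one holds — a deadlock; no other process is dragged down with it.
The rest can finish in the order P7, P8, P4, P0.
Verifying each step:
  P7 waits on nothing -> runs at once and releases m19
  P8 waits on nothing -> runs at once and releases m5
  P4 waits on nothing -> runs at once and releases m8 and m0
  P0: everything it awaited (m0 and m19) is free; runs, freeing m14


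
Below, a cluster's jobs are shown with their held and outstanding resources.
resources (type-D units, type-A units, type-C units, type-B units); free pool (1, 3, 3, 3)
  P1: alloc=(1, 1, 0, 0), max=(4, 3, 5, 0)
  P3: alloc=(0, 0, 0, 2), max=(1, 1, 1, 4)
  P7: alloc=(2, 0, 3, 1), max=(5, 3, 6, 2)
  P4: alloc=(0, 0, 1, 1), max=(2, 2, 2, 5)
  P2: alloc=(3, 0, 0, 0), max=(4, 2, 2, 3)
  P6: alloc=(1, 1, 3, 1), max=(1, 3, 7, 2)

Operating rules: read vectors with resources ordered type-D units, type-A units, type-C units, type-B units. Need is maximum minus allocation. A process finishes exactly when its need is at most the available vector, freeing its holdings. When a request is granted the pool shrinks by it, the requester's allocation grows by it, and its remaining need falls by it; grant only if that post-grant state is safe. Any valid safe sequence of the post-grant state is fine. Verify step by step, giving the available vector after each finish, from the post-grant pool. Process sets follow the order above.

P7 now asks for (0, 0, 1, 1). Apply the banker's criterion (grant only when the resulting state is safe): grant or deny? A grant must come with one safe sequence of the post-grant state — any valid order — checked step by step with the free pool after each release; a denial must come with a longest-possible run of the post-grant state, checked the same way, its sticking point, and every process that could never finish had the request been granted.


GRANT — the state after the grant stays safe, e.g. via P3, P2, P7, P1, P4, P6.
Key observation: with (1, 3, 2, 2) left after the transfer, P3 can run at once — the state stays safe.
Check on the post-grant state, step by step:
  pool = (1, 3, 2, 2)
  P3: need (1, 1, 1, 2) fits (1, 3, 2, 2); releases (0, 0, 0, 2), pool now (1, 3, 2, 4)
  P2: need (1, 2, 2, 3) fits (1, 3, 2, 4); releases (3, 0, 0, 0), pool now (4, 3, 2, 4)
  P7: need (3, 3, 2, 0) fits (4, 3, 2, 4); releases (2, 0, 4, 2), pool now (6, 3, 6, 6)
  P1: need (3, 2, 5, 0) fits (6, 3, 6, 6); releases (1, 1, 0, 0), pool now (7, 4, 6, 6)
  P4: need (2, 2, 1, 4) fits (7, 4, 6, 6); releases (0, 0, 1, 1), pool now (7, 4, 7, 7)
  P6: need (0, 2, 4, 1) fits (7, 4, 7, 7); releases (1, 1, 3, 1), pool now (8, 5, 10, 8)


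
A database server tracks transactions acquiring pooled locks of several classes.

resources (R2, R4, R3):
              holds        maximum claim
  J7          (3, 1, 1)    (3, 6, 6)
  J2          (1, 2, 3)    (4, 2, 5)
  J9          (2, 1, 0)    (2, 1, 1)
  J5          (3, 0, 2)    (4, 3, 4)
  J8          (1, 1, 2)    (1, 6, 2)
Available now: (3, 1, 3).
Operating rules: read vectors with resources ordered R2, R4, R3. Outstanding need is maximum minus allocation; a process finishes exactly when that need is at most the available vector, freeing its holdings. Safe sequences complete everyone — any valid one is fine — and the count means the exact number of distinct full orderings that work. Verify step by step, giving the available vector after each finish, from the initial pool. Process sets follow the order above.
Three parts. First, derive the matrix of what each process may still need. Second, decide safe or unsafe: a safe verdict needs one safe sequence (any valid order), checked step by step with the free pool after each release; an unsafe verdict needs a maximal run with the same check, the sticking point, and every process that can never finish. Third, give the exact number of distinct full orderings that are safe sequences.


(1) Remaining need (order R2, R4, R3):
  J7: (0, 5, 5)
  J2: (3, 0, 2)
  J9: (0, 0, 1)
  J5: (1, 3, 2)
  J8: (0, 5, 0)
(2) UNSAFE — no complete ordering exists.
Key observation: the wall is R4: completing J9, J2, J5 brings the pool only to (9, 4, 8), and all the rest need more.
A maximal execution: J9, J2, J5 — then nothing else fits. Walking it through:
  pool = (3, 1, 3)
  J9 needs (0, 0, 1) <= (3, 1, 3) -> finishes; pool += (2, 1, 0) = (5, 2, 3)
  J2 needs (3, 0, 2) <= (5, 2, 3) -> finishes; pool += (1, 2, 3) = (6, 4, 6)
  J5 needs (1, 3, 2) <= (6, 4, 6) -> finishes; pool += (3, 0, 2) = (9, 4, 8)
  J7 still needs (0, 5, 5) but only (9, 4, 8) is free — short on R4
  J8 still needs (0, 5, 0) but only (9, 4, 8) is free — short on R4
Permanently blocked: J7 and J8.
(3) Exactly 0 of the possible complete orderings are safe sequences.
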